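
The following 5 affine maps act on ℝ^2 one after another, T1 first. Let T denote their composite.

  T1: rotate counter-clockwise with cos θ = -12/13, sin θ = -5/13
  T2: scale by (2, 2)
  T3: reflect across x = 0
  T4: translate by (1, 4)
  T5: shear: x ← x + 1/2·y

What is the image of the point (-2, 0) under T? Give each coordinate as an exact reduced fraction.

T1 rotate counter-clockwise with cos θ = -12/13, sin θ = -5/13: (-2, 0) → (24/13, 10/13)
T2 scale by (2, 2): (24/13, 10/13) → (48/13, 20/13)
T3 reflect across x = 0: (48/13, 20/13) → (-48/13, 20/13)
T4 translate by (1, 4): (-48/13, 20/13) → (-35/13, 72/13)
T5 shear: x ← x + 1/2·y: (-35/13, 72/13) → (1/13, 72/13)

T(p) = (1/13, 72/13)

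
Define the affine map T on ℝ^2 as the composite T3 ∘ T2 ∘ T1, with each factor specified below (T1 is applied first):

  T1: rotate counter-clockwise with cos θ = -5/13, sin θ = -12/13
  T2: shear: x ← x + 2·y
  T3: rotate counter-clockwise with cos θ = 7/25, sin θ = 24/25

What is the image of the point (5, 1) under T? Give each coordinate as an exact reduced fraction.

T1 rotate counter-clockwise with cos θ = -5/13, sin θ = -12/13: (5, 1) → (-1, -5)
T2 shear: x ← x + 2·y: (-1, -5) → (-11, -5)
T3 rotate counter-clockwise with cos θ = 7/25, sin θ = 24/25: (-11, -5) → (43/25, -299/25)

T(p) = (43/25, -299/25)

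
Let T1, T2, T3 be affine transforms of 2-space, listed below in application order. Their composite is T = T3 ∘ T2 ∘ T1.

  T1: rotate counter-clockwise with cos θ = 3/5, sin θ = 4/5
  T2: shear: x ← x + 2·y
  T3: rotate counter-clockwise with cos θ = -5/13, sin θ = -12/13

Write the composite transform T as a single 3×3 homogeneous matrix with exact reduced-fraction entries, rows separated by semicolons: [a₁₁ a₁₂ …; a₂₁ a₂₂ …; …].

T1 = [3/5 -4/5 0; 4/5 3/5 0; 0 0 1]
T2·T1 = [11/5 2/5 0; 4/5 3/5 0; 0 0 1]
T3·…·T1 = [-7/65 2/5 0; -152/65 -3/5 0; 0 0 1]

T = [-7/65 2/5 0; -152/65 -3/5 0; 0 0 1]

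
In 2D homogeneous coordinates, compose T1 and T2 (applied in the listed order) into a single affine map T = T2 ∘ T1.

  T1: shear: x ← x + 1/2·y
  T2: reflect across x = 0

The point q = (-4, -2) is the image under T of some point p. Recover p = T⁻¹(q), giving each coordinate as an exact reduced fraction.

p = (5, -2)

T1 = [1 1/2 0; 0 1 0; 0 0 1]
T2·T1 = [-1 -1/2 0; 0 1 0; 0 0 1]
det M = -1; M⁻¹ = [-1 -1/2 0; 0 1 0; 0 0 1]
M⁻¹ · (-4, -2)ᵀ = (5, -2)ᵀ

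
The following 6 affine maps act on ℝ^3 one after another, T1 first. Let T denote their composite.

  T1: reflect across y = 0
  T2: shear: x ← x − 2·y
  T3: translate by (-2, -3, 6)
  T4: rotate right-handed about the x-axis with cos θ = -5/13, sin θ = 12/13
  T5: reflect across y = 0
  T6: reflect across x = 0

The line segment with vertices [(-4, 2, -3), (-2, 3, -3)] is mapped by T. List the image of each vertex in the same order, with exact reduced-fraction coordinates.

image vertices: (2, 11/13, -75/13), (-2, 6/13, -87/13)

T1 reflect across y = 0: (-4, 2, -3) → (-4, -2, -3); (-2, 3, -3) → (-2, -3, -3)
T2 shear: x ← x − 2·y: (-4, -2, -3) → (0, -2, -3); (-2, -3, -3) → (4, -3, -3)
T3 translate by (-2, -3, 6): (0, -2, -3) → (-2, -5, 3); (4, -3, -3) → (2, -6, 3)
T4 rotate right-handed about the x-axis with cos θ = -5/13, sin θ = 12/13: (-2, -5, 3) → (-2, -11/13, -75/13); (2, -6, 3) → (2, -6/13, -87/13)
T5 reflect across y = 0: (-2, -11/13, -75/13) → (-2, 11/13, -75/13); (2, -6/13, -87/13) → (2, 6/13, -87/13)
T6 reflect across x = 0: (-2, 11/13, -75/13) → (2, 11/13, -75/13); (2, 6/13, -87/13) → (-2, 6/13, -87/13)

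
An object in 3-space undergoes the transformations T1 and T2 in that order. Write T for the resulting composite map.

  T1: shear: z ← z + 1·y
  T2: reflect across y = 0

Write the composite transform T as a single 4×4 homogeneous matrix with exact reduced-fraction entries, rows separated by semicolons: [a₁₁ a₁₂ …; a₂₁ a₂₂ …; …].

T = [1 0 0 0; 0 -1 0 0; 0 1 1 0; 0 0 0 1]

T1 = [1 0 0 0; 0 1 0 0; 0 1 1 0; 0 0 0 1]
T2·T1 = [1 0 0 0; 0 -1 0 0; 0 1 1 0; 0 0 0 1]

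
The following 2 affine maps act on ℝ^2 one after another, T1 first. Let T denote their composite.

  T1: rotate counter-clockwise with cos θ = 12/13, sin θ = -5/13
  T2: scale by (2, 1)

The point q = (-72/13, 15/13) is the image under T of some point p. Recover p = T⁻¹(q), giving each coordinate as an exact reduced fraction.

p = (-3, 0)

T1 = [12/13 5/13 0; -5/13 12/13 0; 0 0 1]
T2·T1 = [24/13 10/13 0; -5/13 12/13 0; 0 0 1]
det M = 2; M⁻¹ = [6/13 -5/13 0; 5/26 12/13 0; 0 0 1]
M⁻¹ · (-72/13, 15/13)ᵀ = (-3, 0)ᵀ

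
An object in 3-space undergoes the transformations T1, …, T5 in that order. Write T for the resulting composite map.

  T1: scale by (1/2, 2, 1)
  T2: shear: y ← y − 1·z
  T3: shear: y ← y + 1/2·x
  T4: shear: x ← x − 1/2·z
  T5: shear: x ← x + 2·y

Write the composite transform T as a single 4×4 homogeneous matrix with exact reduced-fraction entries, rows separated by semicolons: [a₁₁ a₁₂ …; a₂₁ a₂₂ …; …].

T1 = [1/2 0 0 0; 0 2 0 0; 0 0 1 0; 0 0 0 1]
T2·T1 = [1/2 0 0 0; 0 2 -1 0; 0 0 1 0; 0 0 0 1]
T3·…·T1 = [1/2 0 0 0; 1/4 2 -1 0; 0 0 1 0; 0 0 0 1]
T4·…·T1 = [1/2 0 -1/2 0; 1/4 2 -1 0; 0 0 1 0; 0 0 0 1]
T5·…·T1 = [1 4 -5/2 0; 1/4 2 -1 0; 0 0 1 0; 0 0 0 1]

T = [1 4 -5/2 0; 1/4 2 -1 0; 0 0 1 0; 0 0 0 1]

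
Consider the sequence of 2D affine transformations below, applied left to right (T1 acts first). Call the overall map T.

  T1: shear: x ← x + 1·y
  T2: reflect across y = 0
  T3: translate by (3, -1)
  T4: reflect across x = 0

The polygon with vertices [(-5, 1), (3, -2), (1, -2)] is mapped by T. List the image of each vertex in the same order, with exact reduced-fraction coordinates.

T1 shear: x ← x + 1·y: (-5, 1) → (-4, 1); (3, -2) → (1, -2); (1, -2) → (-1, -2)
T2 reflect across y = 0: (-4, 1) → (-4, -1); (1, -2) → (1, 2); (-1, -2) → (-1, 2)
T3 translate by (3, -1): (-4, -1) → (-1, -2); (1, 2) → (4, 1); (-1, 2) → (2, 1)
T4 reflect across x = 0: (-1, -2) → (1, -2); (4, 1) → (-4, 1); (2, 1) → (-2, 1)

image vertices: (1, -2), (-4, 1), (-2, 1)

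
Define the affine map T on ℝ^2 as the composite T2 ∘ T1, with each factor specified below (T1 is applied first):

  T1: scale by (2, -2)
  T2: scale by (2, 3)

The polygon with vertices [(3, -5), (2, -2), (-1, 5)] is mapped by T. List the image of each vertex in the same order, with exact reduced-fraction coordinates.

T1 scale by (2, -2): (3, -5) → (6, 10); (2, -2) → (4, 4); (-1, 5) → (-2, -10)
T2 scale by (2, 3): (6, 10) → (12, 30); (4, 4) → (8, 12); (-2, -10) → (-4, -30)

image vertices: (12, 30), (8, 12), (-4, -30)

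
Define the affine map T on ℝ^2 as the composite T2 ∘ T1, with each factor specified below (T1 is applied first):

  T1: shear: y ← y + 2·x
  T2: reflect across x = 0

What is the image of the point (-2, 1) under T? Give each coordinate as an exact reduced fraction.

T1 shear: y ← y + 2·x: (-2, 1) → (-2, -3)
T2 reflect across x = 0: (-2, -3) → (2, -3)

T(p) = (2, -3)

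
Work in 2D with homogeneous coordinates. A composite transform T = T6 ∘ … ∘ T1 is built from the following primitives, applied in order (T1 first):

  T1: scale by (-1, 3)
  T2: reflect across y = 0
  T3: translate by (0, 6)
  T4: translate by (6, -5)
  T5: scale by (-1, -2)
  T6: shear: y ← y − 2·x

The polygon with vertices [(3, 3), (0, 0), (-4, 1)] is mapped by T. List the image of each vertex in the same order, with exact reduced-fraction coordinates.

T1 scale by (-1, 3): (3, 3) → (-3, 9); (0, 0) → (0, 0); (-4, 1) → (4, 3)
T2 reflect across y = 0: (-3, 9) → (-3, -9); (0, 0) → (0, 0); (4, 3) → (4, -3)
T3 translate by (0, 6): (-3, -9) → (-3, -3); (0, 0) → (0, 6); (4, -3) → (4, 3)
T4 translate by (6, -5): (-3, -3) → (3, -8); (0, 6) → (6, 1); (4, 3) → (10, -2)
T5 scale by (-1, -2): (3, -8) → (-3, 16); (6, 1) → (-6, -2); (10, -2) → (-10, 4)
T6 shear: y ← y − 2·x: (-3, 16) → (-3, 22); (-6, -2) → (-6, 10); (-10, 4) → (-10, 24)

image vertices: (-3, 22), (-6, 10), (-10, 24)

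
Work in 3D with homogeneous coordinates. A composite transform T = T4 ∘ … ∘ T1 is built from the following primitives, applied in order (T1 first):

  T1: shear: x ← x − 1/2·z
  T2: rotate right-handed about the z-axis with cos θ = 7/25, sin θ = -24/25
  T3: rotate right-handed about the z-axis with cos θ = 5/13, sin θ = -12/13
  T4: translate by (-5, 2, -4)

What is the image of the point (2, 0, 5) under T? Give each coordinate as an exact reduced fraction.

T(p) = (-2997/650, 752/325, 1)

T1 shear: x ← x − 1/2·z: (2, 0, 5) → (-1/2, 0, 5)
T2 rotate right-handed about the z-axis with cos θ = 7/25, sin θ = -24/25: (-1/2, 0, 5) → (-7/50, 12/25, 5)
T3 rotate right-handed about the z-axis with cos θ = 5/13, sin θ = -12/13: (-7/50, 12/25, 5) → (253/650, 102/325, 5)
T4 translate by (-5, 2, -4): (253/650, 102/325, 5) → (-2997/650, 752/325, 1)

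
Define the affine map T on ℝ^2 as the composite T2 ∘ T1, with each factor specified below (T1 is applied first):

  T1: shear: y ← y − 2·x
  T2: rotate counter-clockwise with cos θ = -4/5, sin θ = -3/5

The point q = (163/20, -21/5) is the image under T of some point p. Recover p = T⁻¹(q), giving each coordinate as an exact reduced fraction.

T1 = [1 0 0; -2 1 0; 0 0 1]
T2·T1 = [-2 3/5 0; 1 -4/5 0; 0 0 1]
det M = 1; M⁻¹ = [-4/5 -3/5 0; -1 -2 0; 0 0 1]
M⁻¹ · (163/20, -21/5)ᵀ = (-4, 1/4)ᵀ

p = (-4, 1/4)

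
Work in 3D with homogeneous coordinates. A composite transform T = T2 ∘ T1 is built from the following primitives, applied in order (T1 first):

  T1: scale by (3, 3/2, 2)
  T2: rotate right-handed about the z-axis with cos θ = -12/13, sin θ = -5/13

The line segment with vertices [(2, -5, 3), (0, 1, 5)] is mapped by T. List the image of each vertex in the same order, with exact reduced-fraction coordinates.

image vertices: (-219/26, 60/13, 6), (15/26, -18/13, 10)

T1 scale by (3, 3/2, 2): (2, -5, 3) → (6, -15/2, 6); (0, 1, 5) → (0, 3/2, 10)
T2 rotate right-handed about the z-axis with cos θ = -12/13, sin θ = -5/13: (6, -15/2, 6) → (-219/26, 60/13, 6); (0, 3/2, 10) → (15/26, -18/13, 10)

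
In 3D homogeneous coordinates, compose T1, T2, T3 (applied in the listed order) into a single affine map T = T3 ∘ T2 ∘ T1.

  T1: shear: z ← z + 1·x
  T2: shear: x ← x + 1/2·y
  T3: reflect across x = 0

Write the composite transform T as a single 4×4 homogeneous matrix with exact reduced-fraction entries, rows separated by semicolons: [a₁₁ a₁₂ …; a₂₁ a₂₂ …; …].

T = [-1 -1/2 0 0; 0 1 0 0; 1 0 1 0; 0 0 0 1]

T1 = [1 0 0 0; 0 1 0 0; 1 0 1 0; 0 0 0 1]
T2·T1 = [1 1/2 0 0; 0 1 0 0; 1 0 1 0; 0 0 0 1]
T3·…·T1 = [-1 -1/2 0 0; 0 1 0 0; 1 0 1 0; 0 0 0 1]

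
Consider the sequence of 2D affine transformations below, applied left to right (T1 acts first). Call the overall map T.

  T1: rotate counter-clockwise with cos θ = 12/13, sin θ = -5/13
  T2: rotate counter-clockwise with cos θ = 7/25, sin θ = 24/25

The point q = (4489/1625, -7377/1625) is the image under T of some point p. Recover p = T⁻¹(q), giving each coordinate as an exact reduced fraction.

T1 = [12/13 5/13 0; -5/13 12/13 0; 0 0 1]
T2·T1 = [204/325 -253/325 0; 253/325 204/325 0; 0 0 1]
det M = 1; M⁻¹ = [204/325 253/325 0; -253/325 204/325 0; 0 0 1]
M⁻¹ · (4489/1625, -7377/1625)ᵀ = (-9/5, -5)ᵀ

p = (-9/5, -5)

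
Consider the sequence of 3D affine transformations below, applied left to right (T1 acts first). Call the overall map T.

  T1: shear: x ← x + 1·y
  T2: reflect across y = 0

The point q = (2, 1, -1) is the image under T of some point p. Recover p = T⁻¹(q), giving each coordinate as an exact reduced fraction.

p = (3, -1, -1)

T1 = [1 1 0 0; 0 1 0 0; 0 0 1 0; 0 0 0 1]
T2·T1 = [1 1 0 0; 0 -1 0 0; 0 0 1 0; 0 0 0 1]
det M = -1; M⁻¹ = [1 1 0 0; 0 -1 0 0; 0 0 1 0; 0 0 0 1]
M⁻¹ · (2, 1, -1)ᵀ = (3, -1, -1)ᵀ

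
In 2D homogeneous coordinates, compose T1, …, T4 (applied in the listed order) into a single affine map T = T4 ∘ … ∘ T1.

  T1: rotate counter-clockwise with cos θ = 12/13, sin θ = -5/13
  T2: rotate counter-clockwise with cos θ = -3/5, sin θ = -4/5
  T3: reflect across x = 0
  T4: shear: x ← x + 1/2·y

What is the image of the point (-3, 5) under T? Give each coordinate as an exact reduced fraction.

T(p) = (-847/130, -181/65)

T1 rotate counter-clockwise with cos θ = 12/13, sin θ = -5/13: (-3, 5) → (-11/13, 75/13)
T2 rotate counter-clockwise with cos θ = -3/5, sin θ = -4/5: (-11/13, 75/13) → (333/65, -181/65)
T3 reflect across x = 0: (333/65, -181/65) → (-333/65, -181/65)
T4 shear: x ← x + 1/2·y: (-333/65, -181/65) → (-847/130, -181/65)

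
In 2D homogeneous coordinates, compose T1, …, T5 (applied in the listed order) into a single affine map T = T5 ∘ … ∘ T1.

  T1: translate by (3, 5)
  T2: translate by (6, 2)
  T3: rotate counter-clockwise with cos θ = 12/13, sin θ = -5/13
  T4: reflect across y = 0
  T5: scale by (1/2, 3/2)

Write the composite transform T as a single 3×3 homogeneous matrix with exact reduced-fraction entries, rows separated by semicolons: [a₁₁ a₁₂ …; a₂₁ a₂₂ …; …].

T = [6/13 5/26 11/2; 15/26 -18/13 -9/2; 0 0 1]

T1 = [1 0 3; 0 1 5; 0 0 1]
T2·T1 = [1 0 9; 0 1 7; 0 0 1]
T3·…·T1 = [12/13 5/13 11; -5/13 12/13 3; 0 0 1]
T4·…·T1 = [12/13 5/13 11; 5/13 -12/13 -3; 0 0 1]
T5·…·T1 = [6/13 5/26 11/2; 15/26 -18/13 -9/2; 0 0 1]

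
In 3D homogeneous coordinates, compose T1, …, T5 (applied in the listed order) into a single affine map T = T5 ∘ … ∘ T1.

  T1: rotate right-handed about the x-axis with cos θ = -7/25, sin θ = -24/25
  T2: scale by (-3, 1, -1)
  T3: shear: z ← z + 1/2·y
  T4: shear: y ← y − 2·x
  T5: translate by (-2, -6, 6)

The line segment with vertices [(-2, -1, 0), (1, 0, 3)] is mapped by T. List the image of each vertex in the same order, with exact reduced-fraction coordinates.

T1 rotate right-handed about the x-axis with cos θ = -7/25, sin θ = -24/25: (-2, -1, 0) → (-2, 7/25, 24/25); (1, 0, 3) → (1, 72/25, -21/25)
T2 scale by (-3, 1, -1): (-2, 7/25, 24/25) → (6, 7/25, -24/25); (1, 72/25, -21/25) → (-3, 72/25, 21/25)
T3 shear: z ← z + 1/2·y: (6, 7/25, -24/25) → (6, 7/25, -41/50); (-3, 72/25, 21/25) → (-3, 72/25, 57/25)
T4 shear: y ← y − 2·x: (6, 7/25, -41/50) → (6, -293/25, -41/50); (-3, 72/25, 57/25) → (-3, 222/25, 57/25)
T5 translate by (-2, -6, 6): (6, -293/25, -41/50) → (4, -443/25, 259/50); (-3, 222/25, 57/25) → (-5, 72/25, 207/25)

image vertices: (4, -443/25, 259/50), (-5, 72/25, 207/25)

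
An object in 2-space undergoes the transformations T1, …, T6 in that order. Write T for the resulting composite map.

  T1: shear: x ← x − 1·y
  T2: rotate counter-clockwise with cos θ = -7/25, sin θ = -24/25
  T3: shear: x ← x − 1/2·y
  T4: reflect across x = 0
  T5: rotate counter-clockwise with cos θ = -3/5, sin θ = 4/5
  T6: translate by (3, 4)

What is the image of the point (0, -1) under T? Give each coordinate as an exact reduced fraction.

T(p) = (751/250, 641/125)

T1 shear: x ← x − 1·y: (0, -1) → (1, -1)
T2 rotate counter-clockwise with cos θ = -7/25, sin θ = -24/25: (1, -1) → (-31/25, -17/25)
T3 shear: x ← x − 1/2·y: (-31/25, -17/25) → (-9/10, -17/25)
T4 reflect across x = 0: (-9/10, -17/25) → (9/10, -17/25)
T5 rotate counter-clockwise with cos θ = -3/5, sin θ = 4/5: (9/10, -17/25) → (1/250, 141/125)
T6 translate by (3, 4): (1/250, 141/125) → (751/250, 641/125)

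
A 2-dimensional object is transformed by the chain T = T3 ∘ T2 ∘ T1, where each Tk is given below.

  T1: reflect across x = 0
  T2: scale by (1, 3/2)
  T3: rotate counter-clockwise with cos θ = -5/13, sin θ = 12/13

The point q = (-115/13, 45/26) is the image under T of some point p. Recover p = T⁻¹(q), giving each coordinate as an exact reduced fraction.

T1 = [-1 0 0; 0 1 0; 0 0 1]
T2·T1 = [-1 0 0; 0 3/2 0; 0 0 1]
T3·…·T1 = [5/13 -18/13 0; -12/13 -15/26 0; 0 0 1]
det M = -3/2; M⁻¹ = [5/13 -12/13 0; -8/13 -10/39 0; 0 0 1]
M⁻¹ · (-115/13, 45/26)ᵀ = (-5, 5)ᵀ

p = (-5, 5)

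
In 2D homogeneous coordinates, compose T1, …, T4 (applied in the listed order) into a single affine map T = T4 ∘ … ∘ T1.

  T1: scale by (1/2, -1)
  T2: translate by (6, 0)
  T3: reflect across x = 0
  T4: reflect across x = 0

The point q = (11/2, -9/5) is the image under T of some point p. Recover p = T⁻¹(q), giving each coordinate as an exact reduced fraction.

T1 = [1/2 0 0; 0 -1 0; 0 0 1]
T2·T1 = [1/2 0 6; 0 -1 0; 0 0 1]
T3·…·T1 = [-1/2 0 -6; 0 -1 0; 0 0 1]
T4·…·T1 = [1/2 0 6; 0 -1 0; 0 0 1]
det M = -1/2; M⁻¹ = [2 0 -12; 0 -1 0; 0 0 1]
M⁻¹ · (11/2, -9/5)ᵀ = (-1, 9/5)ᵀ

p = (-1, 9/5)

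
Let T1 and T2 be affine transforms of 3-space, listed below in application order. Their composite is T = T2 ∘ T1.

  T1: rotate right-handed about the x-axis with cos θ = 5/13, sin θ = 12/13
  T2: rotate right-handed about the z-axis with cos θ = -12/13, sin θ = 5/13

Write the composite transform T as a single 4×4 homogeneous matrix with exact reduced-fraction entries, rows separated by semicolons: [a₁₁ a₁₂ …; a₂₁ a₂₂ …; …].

T1 = [1 0 0 0; 0 5/13 -12/13 0; 0 12/13 5/13 0; 0 0 0 1]
T2·T1 = [-12/13 -25/169 60/169 0; 5/13 -60/169 144/169 0; 0 12/13 5/13 0; 0 0 0 1]

T = [-12/13 -25/169 60/169 0; 5/13 -60/169 144/169 0; 0 12/13 5/13 0; 0 0 0 1]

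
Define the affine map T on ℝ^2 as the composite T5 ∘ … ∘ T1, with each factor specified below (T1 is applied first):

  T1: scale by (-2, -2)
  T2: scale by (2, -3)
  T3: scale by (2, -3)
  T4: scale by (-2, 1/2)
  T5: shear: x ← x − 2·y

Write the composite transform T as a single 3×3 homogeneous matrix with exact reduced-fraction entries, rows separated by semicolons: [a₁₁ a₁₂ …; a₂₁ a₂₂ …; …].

T1 = [-2 0 0; 0 -2 0; 0 0 1]
T2·T1 = [-4 0 0; 0 6 0; 0 0 1]
T3·…·T1 = [-8 0 0; 0 -18 0; 0 0 1]
T4·…·T1 = [16 0 0; 0 -9 0; 0 0 1]
T5·…·T1 = [16 18 0; 0 -9 0; 0 0 1]

T = [16 18 0; 0 -9 0; 0 0 1]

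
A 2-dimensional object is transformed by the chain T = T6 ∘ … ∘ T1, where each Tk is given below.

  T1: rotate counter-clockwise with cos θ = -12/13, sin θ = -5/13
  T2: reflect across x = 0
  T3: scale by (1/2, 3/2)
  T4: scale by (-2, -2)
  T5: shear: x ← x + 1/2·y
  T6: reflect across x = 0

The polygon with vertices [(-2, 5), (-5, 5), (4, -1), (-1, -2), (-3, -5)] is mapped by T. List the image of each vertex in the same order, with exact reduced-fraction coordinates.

T1 rotate counter-clockwise with cos θ = -12/13, sin θ = -5/13: (-2, 5) → (49/13, -50/13); (-5, 5) → (85/13, -35/13); (4, -1) → (-53/13, -8/13); (-1, -2) → (2/13, 29/13); (-3, -5) → (11/13, 75/13)
T2 reflect across x = 0: (49/13, -50/13) → (-49/13, -50/13); (85/13, -35/13) → (-85/13, -35/13); (-53/13, -8/13) → (53/13, -8/13); (2/13, 29/13) → (-2/13, 29/13); (11/13, 75/13) → (-11/13, 75/13)
T3 scale by (1/2, 3/2): (-49/13, -50/13) → (-49/26, -75/13); (-85/13, -35/13) → (-85/26, -105/26); (53/13, -8/13) → (53/26, -12/13); (-2/13, 29/13) → (-1/13, 87/26); (-11/13, 75/13) → (-11/26, 225/26)
T4 scale by (-2, -2): (-49/26, -75/13) → (49/13, 150/13); (-85/26, -105/26) → (85/13, 105/13); (53/26, -12/13) → (-53/13, 24/13); (-1/13, 87/26) → (2/13, -87/13); (-11/26, 225/26) → (11/13, -225/13)
T5 shear: x ← x + 1/2·y: (49/13, 150/13) → (124/13, 150/13); (85/13, 105/13) → (275/26, 105/13); (-53/13, 24/13) → (-41/13, 24/13); (2/13, -87/13) → (-83/26, -87/13); (11/13, -225/13) → (-203/26, -225/13)
T6 reflect across x = 0: (124/13, 150/13) → (-124/13, 150/13); (275/26, 105/13) → (-275/26, 105/13); (-41/13, 24/13) → (41/13, 24/13); (-83/26, -87/13) → (83/26, -87/13); (-203/26, -225/13) → (203/26, -225/13)

image vertices: (-124/13, 150/13), (-275/26, 105/13), (41/13, 24/13), (83/26, -87/13), (203/26, -225/13)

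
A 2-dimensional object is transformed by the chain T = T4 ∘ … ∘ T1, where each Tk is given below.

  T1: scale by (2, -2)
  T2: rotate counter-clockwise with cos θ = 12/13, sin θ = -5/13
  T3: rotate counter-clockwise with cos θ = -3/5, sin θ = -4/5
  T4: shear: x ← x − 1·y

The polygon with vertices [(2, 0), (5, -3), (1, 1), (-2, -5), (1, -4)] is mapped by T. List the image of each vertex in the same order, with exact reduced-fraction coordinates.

T1 scale by (2, -2): (2, 0) → (4, 0); (5, -3) → (10, 6); (1, 1) → (2, -2); (-2, -5) → (-4, 10); (1, -4) → (2, 8)
T2 rotate counter-clockwise with cos θ = 12/13, sin θ = -5/13: (4, 0) → (48/13, -20/13); (10, 6) → (150/13, 22/13); (2, -2) → (14/13, -34/13); (-4, 10) → (2/13, 140/13); (2, 8) → (64/13, 86/13)
T3 rotate counter-clockwise with cos θ = -3/5, sin θ = -4/5: (48/13, -20/13) → (-224/65, -132/65); (150/13, 22/13) → (-362/65, -666/65); (14/13, -34/13) → (-178/65, 46/65); (2/13, 140/13) → (554/65, -428/65); (64/13, 86/13) → (152/65, -514/65)
T4 shear: x ← x − 1·y: (-224/65, -132/65) → (-92/65, -132/65); (-362/65, -666/65) → (304/65, -666/65); (-178/65, 46/65) → (-224/65, 46/65); (554/65, -428/65) → (982/65, -428/65); (152/65, -514/65) → (666/65, -514/65)

image vertices: (-92/65, -132/65), (304/65, -666/65), (-224/65, 46/65), (982/65, -428/65), (666/65, -514/65)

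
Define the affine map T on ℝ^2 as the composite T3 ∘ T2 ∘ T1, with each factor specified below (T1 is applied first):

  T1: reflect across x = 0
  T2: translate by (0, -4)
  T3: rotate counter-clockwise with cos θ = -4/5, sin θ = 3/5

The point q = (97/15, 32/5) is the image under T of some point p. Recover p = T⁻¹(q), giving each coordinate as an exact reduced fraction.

T1 = [-1 0 0; 0 1 0; 0 0 1]
T2·T1 = [-1 0 0; 0 1 -4; 0 0 1]
T3·…·T1 = [4/5 -3/5 12/5; -3/5 -4/5 16/5; 0 0 1]
det M = -1; M⁻¹ = [4/5 -3/5 0; -3/5 -4/5 4; 0 0 1]
M⁻¹ · (97/15, 32/5)ᵀ = (4/3, -5)ᵀ

p = (4/3, -5)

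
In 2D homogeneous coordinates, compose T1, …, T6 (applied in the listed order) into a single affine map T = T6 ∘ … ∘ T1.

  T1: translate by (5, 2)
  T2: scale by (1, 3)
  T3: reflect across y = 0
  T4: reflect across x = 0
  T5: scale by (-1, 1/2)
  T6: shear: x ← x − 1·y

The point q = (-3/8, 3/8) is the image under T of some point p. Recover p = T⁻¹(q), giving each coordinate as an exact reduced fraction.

p = (-5, -9/4)

T1 = [1 0 5; 0 1 2; 0 0 1]
T2·T1 = [1 0 5; 0 3 6; 0 0 1]
T3·…·T1 = [1 0 5; 0 -3 -6; 0 0 1]
T4·…·T1 = [-1 0 -5; 0 -3 -6; 0 0 1]
T5·…·T1 = [1 0 5; 0 -3/2 -3; 0 0 1]
T6·…·T1 = [1 3/2 8; 0 -3/2 -3; 0 0 1]
det M = -3/2; M⁻¹ = [1 1 -5; 0 -2/3 -2; 0 0 1]
M⁻¹ · (-3/8, 3/8)ᵀ = (-5, -9/4)ᵀ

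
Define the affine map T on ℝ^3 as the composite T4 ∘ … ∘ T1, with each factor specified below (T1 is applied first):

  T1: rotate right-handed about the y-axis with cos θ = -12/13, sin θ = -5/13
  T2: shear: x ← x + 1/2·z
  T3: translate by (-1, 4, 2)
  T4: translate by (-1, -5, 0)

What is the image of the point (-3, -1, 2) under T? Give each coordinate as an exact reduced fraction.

T1 rotate right-handed about the y-axis with cos θ = -12/13, sin θ = -5/13: (-3, -1, 2) → (2, -1, -3)
T2 shear: x ← x + 1/2·z: (2, -1, -3) → (1/2, -1, -3)
T3 translate by (-1, 4, 2): (1/2, -1, -3) → (-1/2, 3, -1)
T4 translate by (-1, -5, 0): (-1/2, 3, -1) → (-3/2, -2, -1)

T(p) = (-3/2, -2, -1)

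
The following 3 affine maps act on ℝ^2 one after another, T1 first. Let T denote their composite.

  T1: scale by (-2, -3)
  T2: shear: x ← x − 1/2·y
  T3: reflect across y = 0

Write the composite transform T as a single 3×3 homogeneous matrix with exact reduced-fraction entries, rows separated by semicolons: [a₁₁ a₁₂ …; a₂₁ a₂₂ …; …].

T = [-2 3/2 0; 0 3 0; 0 0 1]

T1 = [-2 0 0; 0 -3 0; 0 0 1]
T2·T1 = [-2 3/2 0; 0 -3 0; 0 0 1]
T3·…·T1 = [-2 3/2 0; 0 3 0; 0 0 1]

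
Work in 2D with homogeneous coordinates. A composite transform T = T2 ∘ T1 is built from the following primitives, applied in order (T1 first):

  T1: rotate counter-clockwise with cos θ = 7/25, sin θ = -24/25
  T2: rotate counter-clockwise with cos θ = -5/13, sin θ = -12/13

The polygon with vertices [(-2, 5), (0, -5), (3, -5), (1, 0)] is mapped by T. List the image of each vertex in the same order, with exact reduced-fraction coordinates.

T1 rotate counter-clockwise with cos θ = 7/25, sin θ = -24/25: (-2, 5) → (106/25, 83/25); (0, -5) → (-24/5, -7/5); (3, -5) → (-99/25, -107/25); (1, 0) → (7/25, -24/25)
T2 rotate counter-clockwise with cos θ = -5/13, sin θ = -12/13: (106/25, 83/25) → (466/325, -1687/325); (-24/5, -7/5) → (36/65, 323/65); (-99/25, -107/25) → (-789/325, 1723/325); (7/25, -24/25) → (-323/325, 36/325)

image vertices: (466/325, -1687/325), (36/65, 323/65), (-789/325, 1723/325), (-323/325, 36/325)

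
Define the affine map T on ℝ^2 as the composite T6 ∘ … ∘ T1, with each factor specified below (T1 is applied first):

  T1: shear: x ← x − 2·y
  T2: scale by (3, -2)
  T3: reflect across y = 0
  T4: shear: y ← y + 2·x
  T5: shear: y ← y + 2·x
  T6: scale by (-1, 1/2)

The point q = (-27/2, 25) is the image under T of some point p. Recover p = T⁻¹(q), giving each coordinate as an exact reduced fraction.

T1 = [1 -2 0; 0 1 0; 0 0 1]
T2·T1 = [3 -6 0; 0 -2 0; 0 0 1]
T3·…·T1 = [3 -6 0; 0 2 0; 0 0 1]
T4·…·T1 = [3 -6 0; 6 -10 0; 0 0 1]
T5·…·T1 = [3 -6 0; 12 -22 0; 0 0 1]
T6·…·T1 = [-3 6 0; 6 -11 0; 0 0 1]
det M = -3; M⁻¹ = [11/3 2 0; 2 1 0; 0 0 1]
M⁻¹ · (-27/2, 25)ᵀ = (1/2, -2)ᵀ

p = (1/2, -2)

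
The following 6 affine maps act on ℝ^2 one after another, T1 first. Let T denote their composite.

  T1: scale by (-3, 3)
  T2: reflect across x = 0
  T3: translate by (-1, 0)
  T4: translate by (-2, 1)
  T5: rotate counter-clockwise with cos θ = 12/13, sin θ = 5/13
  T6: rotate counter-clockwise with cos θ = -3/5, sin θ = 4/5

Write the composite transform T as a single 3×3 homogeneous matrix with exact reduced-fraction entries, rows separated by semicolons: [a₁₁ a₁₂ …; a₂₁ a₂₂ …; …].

T1 = [-3 0 0; 0 3 0; 0 0 1]
T2·T1 = [3 0 0; 0 3 0; 0 0 1]
T3·…·T1 = [3 0 -1; 0 3 0; 0 0 1]
T4·…·T1 = [3 0 -3; 0 3 1; 0 0 1]
T5·…·T1 = [36/13 -15/13 -41/13; 15/13 36/13 -3/13; 0 0 1]
T6·…·T1 = [-168/65 -99/65 27/13; 99/65 -168/65 -31/13; 0 0 1]

T = [-168/65 -99/65 27/13; 99/65 -168/65 -31/13; 0 0 1]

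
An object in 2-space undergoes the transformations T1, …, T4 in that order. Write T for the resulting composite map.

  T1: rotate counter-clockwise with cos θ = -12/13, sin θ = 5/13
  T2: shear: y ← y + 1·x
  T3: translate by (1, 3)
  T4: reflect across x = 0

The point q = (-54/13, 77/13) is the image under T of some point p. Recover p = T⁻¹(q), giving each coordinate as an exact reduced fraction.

p = (-3, -1)

T1 = [-12/13 -5/13 0; 5/13 -12/13 0; 0 0 1]
T2·T1 = [-12/13 -5/13 0; -7/13 -17/13 0; 0 0 1]
T3·…·T1 = [-12/13 -5/13 1; -7/13 -17/13 3; 0 0 1]
T4·…·T1 = [12/13 5/13 -1; -7/13 -17/13 3; 0 0 1]
det M = -1; M⁻¹ = [17/13 5/13 2/13; -7/13 -12/13 29/13; 0 0 1]
M⁻¹ · (-54/13, 77/13)ᵀ = (-3, -1)ᵀ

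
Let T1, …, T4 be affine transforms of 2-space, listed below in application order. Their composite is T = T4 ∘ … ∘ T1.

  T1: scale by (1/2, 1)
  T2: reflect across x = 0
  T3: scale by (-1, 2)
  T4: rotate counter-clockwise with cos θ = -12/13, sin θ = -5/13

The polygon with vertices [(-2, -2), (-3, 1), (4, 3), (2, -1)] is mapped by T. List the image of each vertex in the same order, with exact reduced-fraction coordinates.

T1 scale by (1/2, 1): (-2, -2) → (-1, -2); (-3, 1) → (-3/2, 1); (4, 3) → (2, 3); (2, -1) → (1, -1)
T2 reflect across x = 0: (-1, -2) → (1, -2); (-3/2, 1) → (3/2, 1); (2, 3) → (-2, 3); (1, -1) → (-1, -1)
T3 scale by (-1, 2): (1, -2) → (-1, -4); (3/2, 1) → (-3/2, 2); (-2, 3) → (2, 6); (-1, -1) → (1, -2)
T4 rotate counter-clockwise with cos θ = -12/13, sin θ = -5/13: (-1, -4) → (-8/13, 53/13); (-3/2, 2) → (28/13, -33/26); (2, 6) → (6/13, -82/13); (1, -2) → (-22/13, 19/13)

image vertices: (-8/13, 53/13), (28/13, -33/26), (6/13, -82/13), (-22/13, 19/13)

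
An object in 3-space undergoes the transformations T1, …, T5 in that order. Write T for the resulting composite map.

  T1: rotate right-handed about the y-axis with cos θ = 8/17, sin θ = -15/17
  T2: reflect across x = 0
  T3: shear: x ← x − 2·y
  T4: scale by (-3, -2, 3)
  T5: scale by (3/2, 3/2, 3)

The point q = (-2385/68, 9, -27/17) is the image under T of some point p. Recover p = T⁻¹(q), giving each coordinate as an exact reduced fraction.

T1 = [8/17 0 -15/17 0; 0 1 0 0; 15/17 0 8/17 0; 0 0 0 1]
T2·T1 = [-8/17 0 15/17 0; 0 1 0 0; 15/17 0 8/17 0; 0 0 0 1]
T3·…·T1 = [-8/17 -2 15/17 0; 0 1 0 0; 15/17 0 8/17 0; 0 0 0 1]
T4·…·T1 = [24/17 6 -45/17 0; 0 -2 0 0; 45/17 0 24/17 0; 0 0 0 1]
T5·…·T1 = [36/17 9 -135/34 0; 0 -3 0 0; 135/17 0 72/17 0; 0 0 0 1]
det M = -243/2; M⁻¹ = [16/153 16/51 5/51 0; 0 -1/3 0 0; -10/51 -10/17 8/153 0; 0 0 0 1]
M⁻¹ · (-2385/68, 9, -27/17)ᵀ = (-1, -3, 3/2)ᵀ

p = (-1, -3, 3/2)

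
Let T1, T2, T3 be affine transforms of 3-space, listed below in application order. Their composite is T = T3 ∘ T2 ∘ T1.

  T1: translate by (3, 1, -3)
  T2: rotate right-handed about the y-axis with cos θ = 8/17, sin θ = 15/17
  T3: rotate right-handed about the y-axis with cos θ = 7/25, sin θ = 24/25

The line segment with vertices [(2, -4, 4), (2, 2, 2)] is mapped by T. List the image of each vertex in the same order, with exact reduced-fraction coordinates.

image vertices: (-1223/425, -3, -1789/425), (-1817/425, 3, -1181/425)

T1 translate by (3, 1, -3): (2, -4, 4) → (5, -3, 1); (2, 2, 2) → (5, 3, -1)
T2 rotate right-handed about the y-axis with cos θ = 8/17, sin θ = 15/17: (5, -3, 1) → (55/17, -3, -67/17); (5, 3, -1) → (25/17, 3, -83/17)
T3 rotate right-handed about the y-axis with cos θ = 7/25, sin θ = 24/25: (55/17, -3, -67/17) → (-1223/425, -3, -1789/425); (25/17, 3, -83/17) → (-1817/425, 3, -1181/425)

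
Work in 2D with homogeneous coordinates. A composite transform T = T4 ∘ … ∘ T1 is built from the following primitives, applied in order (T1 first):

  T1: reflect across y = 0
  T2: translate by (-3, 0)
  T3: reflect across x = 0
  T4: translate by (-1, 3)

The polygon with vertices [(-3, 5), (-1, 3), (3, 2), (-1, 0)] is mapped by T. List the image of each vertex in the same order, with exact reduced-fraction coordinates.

image vertices: (5, -2), (3, 0), (-1, 1), (3, 3)

T1 reflect across y = 0: (-3, 5) → (-3, -5); (-1, 3) → (-1, -3); (3, 2) → (3, -2); (-1, 0) → (-1, 0)
T2 translate by (-3, 0): (-3, -5) → (-6, -5); (-1, -3) → (-4, -3); (3, -2) → (0, -2); (-1, 0) → (-4, 0)
T3 reflect across x = 0: (-6, -5) → (6, -5); (-4, -3) → (4, -3); (0, -2) → (0, -2); (-4, 0) → (4, 0)
T4 translate by (-1, 3): (6, -5) → (5, -2); (4, -3) → (3, 0); (0, -2) → (-1, 1); (4, 0) → (3, 3)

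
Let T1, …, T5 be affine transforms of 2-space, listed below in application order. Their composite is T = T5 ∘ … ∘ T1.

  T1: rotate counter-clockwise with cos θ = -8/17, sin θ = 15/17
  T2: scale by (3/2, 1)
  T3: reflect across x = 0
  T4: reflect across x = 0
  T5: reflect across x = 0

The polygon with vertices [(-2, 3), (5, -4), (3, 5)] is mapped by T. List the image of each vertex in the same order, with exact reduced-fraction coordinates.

T1 rotate counter-clockwise with cos θ = -8/17, sin θ = 15/17: (-2, 3) → (-29/17, -54/17); (5, -4) → (20/17, 107/17); (3, 5) → (-99/17, 5/17)
T2 scale by (3/2, 1): (-29/17, -54/17) → (-87/34, -54/17); (20/17, 107/17) → (30/17, 107/17); (-99/17, 5/17) → (-297/34, 5/17)
T3 reflect across x = 0: (-87/34, -54/17) → (87/34, -54/17); (30/17, 107/17) → (-30/17, 107/17); (-297/34, 5/17) → (297/34, 5/17)
T4 reflect across x = 0: (87/34, -54/17) → (-87/34, -54/17); (-30/17, 107/17) → (30/17, 107/17); (297/34, 5/17) → (-297/34, 5/17)
T5 reflect across x = 0: (-87/34, -54/17) → (87/34, -54/17); (30/17, 107/17) → (-30/17, 107/17); (-297/34, 5/17) → (297/34, 5/17)

image vertices: (87/34, -54/17), (-30/17, 107/17), (297/34, 5/17)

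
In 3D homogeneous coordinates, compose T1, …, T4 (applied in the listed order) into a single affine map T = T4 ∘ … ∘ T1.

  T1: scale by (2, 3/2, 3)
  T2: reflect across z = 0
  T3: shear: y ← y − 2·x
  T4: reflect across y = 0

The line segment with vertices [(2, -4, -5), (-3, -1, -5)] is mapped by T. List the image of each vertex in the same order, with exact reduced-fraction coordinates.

T1 scale by (2, 3/2, 3): (2, -4, -5) → (4, -6, -15); (-3, -1, -5) → (-6, -3/2, -15)
T2 reflect across z = 0: (4, -6, -15) → (4, -6, 15); (-6, -3/2, -15) → (-6, -3/2, 15)
T3 shear: y ← y − 2·x: (4, -6, 15) → (4, -14, 15); (-6, -3/2, 15) → (-6, 21/2, 15)
T4 reflect across y = 0: (4, -14, 15) → (4, 14, 15); (-6, 21/2, 15) → (-6, -21/2, 15)

image vertices: (4, 14, 15), (-6, -21/2, 15)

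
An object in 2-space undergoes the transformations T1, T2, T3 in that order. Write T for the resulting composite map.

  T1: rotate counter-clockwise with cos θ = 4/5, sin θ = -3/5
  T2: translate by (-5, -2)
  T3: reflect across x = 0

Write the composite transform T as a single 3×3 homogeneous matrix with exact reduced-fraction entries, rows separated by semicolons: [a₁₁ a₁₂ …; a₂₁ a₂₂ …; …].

T1 = [4/5 3/5 0; -3/5 4/5 0; 0 0 1]
T2·T1 = [4/5 3/5 -5; -3/5 4/5 -2; 0 0 1]
T3·…·T1 = [-4/5 -3/5 5; -3/5 4/5 -2; 0 0 1]

T = [-4/5 -3/5 5; -3/5 4/5 -2; 0 0 1]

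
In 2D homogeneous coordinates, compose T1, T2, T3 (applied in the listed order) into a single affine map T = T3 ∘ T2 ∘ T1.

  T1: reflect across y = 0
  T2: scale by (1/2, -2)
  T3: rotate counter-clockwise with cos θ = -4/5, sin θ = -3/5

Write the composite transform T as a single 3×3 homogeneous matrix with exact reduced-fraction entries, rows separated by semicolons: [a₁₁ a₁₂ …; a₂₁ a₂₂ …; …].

T1 = [1 0 0; 0 -1 0; 0 0 1]
T2·T1 = [1/2 0 0; 0 2 0; 0 0 1]
T3·…·T1 = [-2/5 6/5 0; -3/10 -8/5 0; 0 0 1]

T = [-2/5 6/5 0; -3/10 -8/5 0; 0 0 1]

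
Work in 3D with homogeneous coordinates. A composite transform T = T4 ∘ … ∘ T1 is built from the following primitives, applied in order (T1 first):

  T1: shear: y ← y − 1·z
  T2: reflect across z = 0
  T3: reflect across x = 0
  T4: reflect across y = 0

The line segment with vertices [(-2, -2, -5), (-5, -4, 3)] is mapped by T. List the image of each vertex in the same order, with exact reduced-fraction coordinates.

T1 shear: y ← y − 1·z: (-2, -2, -5) → (-2, 3, -5); (-5, -4, 3) → (-5, -7, 3)
T2 reflect across z = 0: (-2, 3, -5) → (-2, 3, 5); (-5, -7, 3) → (-5, -7, -3)
T3 reflect across x = 0: (-2, 3, 5) → (2, 3, 5); (-5, -7, -3) → (5, -7, -3)
T4 reflect across y = 0: (2, 3, 5) → (2, -3, 5); (5, -7, -3) → (5, 7, -3)

image vertices: (2, -3, 5), (5, 7, -3)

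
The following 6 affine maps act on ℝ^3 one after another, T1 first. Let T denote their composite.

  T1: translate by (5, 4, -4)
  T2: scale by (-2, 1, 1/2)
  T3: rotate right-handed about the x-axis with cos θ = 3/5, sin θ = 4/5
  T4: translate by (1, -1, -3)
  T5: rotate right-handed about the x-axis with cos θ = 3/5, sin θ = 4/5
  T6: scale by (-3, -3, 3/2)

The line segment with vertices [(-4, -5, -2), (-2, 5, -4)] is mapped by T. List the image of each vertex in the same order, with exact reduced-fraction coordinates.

image vertices: (3, -372/25, -102/25), (15, -234/25, 537/50)

T1 translate by (5, 4, -4): (-4, -5, -2) → (1, -1, -6); (-2, 5, -4) → (3, 9, -8)
T2 scale by (-2, 1, 1/2): (1, -1, -6) → (-2, -1, -3); (3, 9, -8) → (-6, 9, -4)
T3 rotate right-handed about the x-axis with cos θ = 3/5, sin θ = 4/5: (-2, -1, -3) → (-2, 9/5, -13/5); (-6, 9, -4) → (-6, 43/5, 24/5)
T4 translate by (1, -1, -3): (-2, 9/5, -13/5) → (-1, 4/5, -28/5); (-6, 43/5, 24/5) → (-5, 38/5, 9/5)
T5 rotate right-handed about the x-axis with cos θ = 3/5, sin θ = 4/5: (-1, 4/5, -28/5) → (-1, 124/25, -68/25); (-5, 38/5, 9/5) → (-5, 78/25, 179/25)
T6 scale by (-3, -3, 3/2): (-1, 124/25, -68/25) → (3, -372/25, -102/25); (-5, 78/25, 179/25) → (15, -234/25, 537/50)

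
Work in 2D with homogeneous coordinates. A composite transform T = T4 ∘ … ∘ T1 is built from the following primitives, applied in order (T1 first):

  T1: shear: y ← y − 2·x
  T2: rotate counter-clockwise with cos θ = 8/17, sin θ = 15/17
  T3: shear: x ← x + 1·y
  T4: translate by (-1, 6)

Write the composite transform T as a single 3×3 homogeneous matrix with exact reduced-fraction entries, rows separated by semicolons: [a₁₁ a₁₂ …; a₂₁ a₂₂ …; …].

T1 = [1 0 0; -2 1 0; 0 0 1]
T2·T1 = [38/17 -15/17 0; -1/17 8/17 0; 0 0 1]
T3·…·T1 = [37/17 -7/17 0; -1/17 8/17 0; 0 0 1]
T4·…·T1 = [37/17 -7/17 -1; -1/17 8/17 6; 0 0 1]

T = [37/17 -7/17 -1; -1/17 8/17 6; 0 0 1]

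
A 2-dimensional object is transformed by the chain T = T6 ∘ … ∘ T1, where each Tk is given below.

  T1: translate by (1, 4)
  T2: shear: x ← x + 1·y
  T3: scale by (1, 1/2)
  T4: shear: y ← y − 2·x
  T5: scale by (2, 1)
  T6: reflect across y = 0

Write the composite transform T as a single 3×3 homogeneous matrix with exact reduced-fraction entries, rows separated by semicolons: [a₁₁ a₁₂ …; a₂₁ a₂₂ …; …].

T = [2 2 10; 2 3/2 8; 0 0 1]

T1 = [1 0 1; 0 1 4; 0 0 1]
T2·T1 = [1 1 5; 0 1 4; 0 0 1]
T3·…·T1 = [1 1 5; 0 1/2 2; 0 0 1]
T4·…·T1 = [1 1 5; -2 -3/2 -8; 0 0 1]
T5·…·T1 = [2 2 10; -2 -3/2 -8; 0 0 1]
T6·…·T1 = [2 2 10; 2 3/2 8; 0 0 1]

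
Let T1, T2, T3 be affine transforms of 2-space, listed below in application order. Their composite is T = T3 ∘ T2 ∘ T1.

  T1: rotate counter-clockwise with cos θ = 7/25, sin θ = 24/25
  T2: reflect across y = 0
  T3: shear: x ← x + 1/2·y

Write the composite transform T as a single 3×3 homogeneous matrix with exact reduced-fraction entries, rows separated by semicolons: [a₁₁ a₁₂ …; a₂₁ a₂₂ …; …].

T1 = [7/25 -24/25 0; 24/25 7/25 0; 0 0 1]
T2·T1 = [7/25 -24/25 0; -24/25 -7/25 0; 0 0 1]
T3·…·T1 = [-1/5 -11/10 0; -24/25 -7/25 0; 0 0 1]

T = [-1/5 -11/10 0; -24/25 -7/25 0; 0 0 1]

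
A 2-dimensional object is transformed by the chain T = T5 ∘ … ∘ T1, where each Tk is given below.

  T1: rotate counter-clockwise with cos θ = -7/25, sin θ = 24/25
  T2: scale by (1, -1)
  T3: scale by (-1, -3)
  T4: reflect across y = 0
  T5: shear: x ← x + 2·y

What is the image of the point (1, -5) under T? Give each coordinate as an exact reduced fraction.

T1 rotate counter-clockwise with cos θ = -7/25, sin θ = 24/25: (1, -5) → (113/25, 59/25)
T2 scale by (1, -1): (113/25, 59/25) → (113/25, -59/25)
T3 scale by (-1, -3): (113/25, -59/25) → (-113/25, 177/25)
T4 reflect across y = 0: (-113/25, 177/25) → (-113/25, -177/25)
T5 shear: x ← x + 2·y: (-113/25, -177/25) → (-467/25, -177/25)

T(p) = (-467/25, -177/25)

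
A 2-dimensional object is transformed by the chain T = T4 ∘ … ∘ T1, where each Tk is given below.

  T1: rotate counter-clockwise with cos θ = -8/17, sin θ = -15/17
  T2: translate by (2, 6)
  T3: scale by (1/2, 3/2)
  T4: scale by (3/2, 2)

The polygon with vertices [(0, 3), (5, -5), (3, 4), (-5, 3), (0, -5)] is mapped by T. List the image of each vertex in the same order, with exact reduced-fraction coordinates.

T1 rotate counter-clockwise with cos θ = -8/17, sin θ = -15/17: (0, 3) → (45/17, -24/17); (5, -5) → (-115/17, -35/17); (3, 4) → (36/17, -77/17); (-5, 3) → (5, 3); (0, -5) → (-75/17, 40/17)
T2 translate by (2, 6): (45/17, -24/17) → (79/17, 78/17); (-115/17, -35/17) → (-81/17, 67/17); (36/17, -77/17) → (70/17, 25/17); (5, 3) → (7, 9); (-75/17, 40/17) → (-41/17, 142/17)
T3 scale by (1/2, 3/2): (79/17, 78/17) → (79/34, 117/17); (-81/17, 67/17) → (-81/34, 201/34); (70/17, 25/17) → (35/17, 75/34); (7, 9) → (7/2, 27/2); (-41/17, 142/17) → (-41/34, 213/17)
T4 scale by (3/2, 2): (79/34, 117/17) → (237/68, 234/17); (-81/34, 201/34) → (-243/68, 201/17); (35/17, 75/34) → (105/34, 75/17); (7/2, 27/2) → (21/4, 27); (-41/34, 213/17) → (-123/68, 426/17)

image vertices: (237/68, 234/17), (-243/68, 201/17), (105/34, 75/17), (21/4, 27), (-123/68, 426/17)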